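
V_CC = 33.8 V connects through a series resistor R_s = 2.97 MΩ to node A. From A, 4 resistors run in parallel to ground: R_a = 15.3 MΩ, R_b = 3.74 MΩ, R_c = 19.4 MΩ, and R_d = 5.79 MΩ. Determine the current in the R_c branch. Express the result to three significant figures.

Parallel bank: R_p = 1/(1/15.3 + 1/3.74 + 1/19.4 + 1/5.79) = 1.795 MΩ.
Node voltage V_A = V_CC · R_p/(R_s + R_p) = 33.8 × 0.3767 = 12.73 V.
Branch current I = V_A/R_c = 12.73/19.4 = 0.6564 µA.

I ≈ 0.656 µA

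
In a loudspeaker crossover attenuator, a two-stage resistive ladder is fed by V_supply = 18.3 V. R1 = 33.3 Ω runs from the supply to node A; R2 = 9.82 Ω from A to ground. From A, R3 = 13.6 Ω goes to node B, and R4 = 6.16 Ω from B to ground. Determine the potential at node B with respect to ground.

V_B ≈ 0.939 V

Looking into the second stage from A: R3 + R4 = 19.76 Ω appears in parallel with R2.
R2 ‖ (R3+R4) = 6.560 Ω.
First divider: V_A = V_supply · 6.560/(33.3 + 6.560) = 3.012 V.
Stage 2 is unloaded, so V_B = V_A · R4/(R3+R4) = 3.012 × 6.16/19.76 = 0.9389 V.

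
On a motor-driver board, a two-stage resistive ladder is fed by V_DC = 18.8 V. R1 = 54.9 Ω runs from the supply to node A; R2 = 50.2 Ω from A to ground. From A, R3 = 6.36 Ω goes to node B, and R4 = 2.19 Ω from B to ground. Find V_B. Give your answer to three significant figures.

Node A sees R2 in parallel with the series input of stage 2, R3 + R4 = 8.550 Ω.
Effective lower resistance at A: R2 ‖ 8.550 = 7.306 Ω.
First divider: V_A = V_DC · 7.306/(54.9 + 7.306) = 2.208 V.
V_B = V_A × 0.2561 = 0.5655 V.

V_B ≈ 0.566 V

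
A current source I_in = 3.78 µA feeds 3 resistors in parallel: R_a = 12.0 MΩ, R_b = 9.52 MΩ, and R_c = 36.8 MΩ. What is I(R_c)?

I ≈ 0.477 µA

ΣG = 1/12.0 + 1/9.52 + 1/36.8 = 0.2155.
R_c takes the fraction G_k/ΣG = 0.02717/0.2155 = 0.1261, so I = 3.78 × 0.1261 = 0.4765 µA.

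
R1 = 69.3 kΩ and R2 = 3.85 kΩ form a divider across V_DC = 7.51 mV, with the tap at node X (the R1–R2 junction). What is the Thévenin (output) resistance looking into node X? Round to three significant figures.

Zeroing V_DC shorts the top of R1 to ground, so R_th = R1 ‖ R2 = 3.647 kΩ.

R_th ≈ 3.65 kΩ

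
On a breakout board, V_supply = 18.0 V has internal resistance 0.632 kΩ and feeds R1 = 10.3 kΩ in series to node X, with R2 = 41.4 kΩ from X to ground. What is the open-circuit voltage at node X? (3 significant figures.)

R1' = 0.632 + 10.3 = 10.93 kΩ (source resistance + R1).
With X open, the divider is unloaded: V_th = 18.0 × 41.4/52.33 = 14.24 V.

V_th ≈ 14.2 V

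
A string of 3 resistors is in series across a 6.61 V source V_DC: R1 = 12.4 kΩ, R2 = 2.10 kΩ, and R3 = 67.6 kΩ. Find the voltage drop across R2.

V ≈ 0.169 V

Series total: ΣR = 12.4 + 2.10 + 67.6 = 82.10 kΩ.
By the voltage-divider rule, V = 6.61 × 2.100/82.10 = 0.1691 V.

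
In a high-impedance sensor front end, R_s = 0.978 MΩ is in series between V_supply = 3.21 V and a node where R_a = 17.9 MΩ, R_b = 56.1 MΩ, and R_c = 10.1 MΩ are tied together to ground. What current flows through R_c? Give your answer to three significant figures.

I ≈ 0.272 µA

Combine the parallel branches: R_p = (1/17.9 + 1/56.1 + 1/10.1)⁻¹ = 5.790 MΩ.
V_A = 3.21 × 5.790/6.768 = 2.746 V.
I(R_c) = V_A / R_c = 2.746/10.1 = 0.2719 µA.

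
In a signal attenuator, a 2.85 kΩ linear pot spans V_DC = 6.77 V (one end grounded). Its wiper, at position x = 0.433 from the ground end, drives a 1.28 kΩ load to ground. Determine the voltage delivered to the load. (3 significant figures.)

V_out ≈ 1.90 V

Lower segment x·R_p = 1.234 kΩ; upper segment (1−x)·R_p = 1.616 kΩ.
Lower segment in parallel with the load: 1.234 ‖ 1.28 = 0.6283 kΩ.
Then V_out = V_DC · 0.6283/(1.616 + 0.6283) = 1.895 V.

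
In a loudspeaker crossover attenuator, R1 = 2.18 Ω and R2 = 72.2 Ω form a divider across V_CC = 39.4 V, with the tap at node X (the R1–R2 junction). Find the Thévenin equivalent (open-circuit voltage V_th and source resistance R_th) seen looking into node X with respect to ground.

Open-circuit (no load on X): V_th = V_CC · R2/(R1 + R2) = 39.4 × 72.2/(2.180 + 72.2) = 38.25 V.
With V_CC suppressed (replaced by a short), R_th = R1 ‖ R2 = (2.180 × 72.2)/(2.180 + 72.2) = 2.116 Ω.

V_th ≈ 38.2 V, R_th ≈ 2.12 Ω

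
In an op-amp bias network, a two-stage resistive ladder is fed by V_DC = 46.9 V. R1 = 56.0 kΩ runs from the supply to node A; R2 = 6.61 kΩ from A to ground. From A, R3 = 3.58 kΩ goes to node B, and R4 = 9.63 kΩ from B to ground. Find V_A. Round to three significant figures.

V_A ≈ 3.42 V

The second stage (R3 + R4 = 13.21 kΩ) loads node A in parallel with R2.
Effective lower resistance at A: R2 ‖ 13.21 = 4.406 kΩ.
V_A = 46.9 × 4.406/(56.0 + 4.406) = 3.421 V.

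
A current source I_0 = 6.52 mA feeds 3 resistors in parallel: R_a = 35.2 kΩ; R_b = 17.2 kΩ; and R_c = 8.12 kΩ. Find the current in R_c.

ΣG = 1/35.2 + 1/17.2 + 1/8.12 = 0.2097.
Current divider: I(R_c) = I_0 · G_k/ΣG = 6.52 × (0.1232/0.2097) = 6.52 × 0.5873 = 3.829 mA.

I ≈ 3.83 mA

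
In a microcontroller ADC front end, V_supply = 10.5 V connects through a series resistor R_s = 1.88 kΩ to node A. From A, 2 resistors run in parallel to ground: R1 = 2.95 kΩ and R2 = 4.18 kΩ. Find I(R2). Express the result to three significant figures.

I ≈ 1.20 mA

Equivalent of the parallel group: R_p = 1.729 kΩ.
V_A by voltage divider: V_A = 10.5 × 1.729/(1.88 + 1.729) = 5.031 V.
I(R2) = V_A / R2 = 5.031/4.18 = 1.204 mA.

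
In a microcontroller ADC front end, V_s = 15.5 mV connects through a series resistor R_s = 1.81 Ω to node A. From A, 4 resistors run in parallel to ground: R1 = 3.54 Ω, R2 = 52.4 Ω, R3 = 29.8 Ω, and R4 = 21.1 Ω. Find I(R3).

I ≈ 0.307 mA

Combine the parallel branches: R_p = (1/3.54 + 1/52.4 + 1/29.8 + 1/21.1)⁻¹ = 2.614 Ω.
V_A by voltage divider: V_A = 15.5 × 2.614/(1.81 + 2.614) = 9.159 mV.
Branch current I = V_A/R3 = 9.159/29.8 = 0.3073 mA.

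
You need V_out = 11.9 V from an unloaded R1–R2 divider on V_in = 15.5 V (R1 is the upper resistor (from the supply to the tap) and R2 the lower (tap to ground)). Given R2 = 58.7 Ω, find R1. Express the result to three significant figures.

The divider ratio is R2/(R1+R2) = 11.9/15.5 = 0.7677.
So R1 = R2 · (V_in/V_out − 1) = 58.7 × (15.5/11.9 − 1) = 58.7 × 0.3025 = 17.76 Ω.

R1 ≈ 17.8 Ω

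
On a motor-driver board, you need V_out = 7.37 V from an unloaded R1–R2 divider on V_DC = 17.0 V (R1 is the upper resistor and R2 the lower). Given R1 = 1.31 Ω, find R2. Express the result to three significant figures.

Required fraction k = V_out/V_DC = 0.4335.
R2 = R1 · 0.4335/(1 − 0.4335) = 1.003 Ω.

R2 ≈ 1.00 Ω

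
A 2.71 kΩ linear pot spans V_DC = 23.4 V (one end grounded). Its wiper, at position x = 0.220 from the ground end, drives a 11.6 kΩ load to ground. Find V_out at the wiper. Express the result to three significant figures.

V_out ≈ 4.95 V

The pot divides into 2.114 kΩ above the wiper and 0.5962 kΩ below.
R_L loads the lower segment: effective lower R = 0.5671 kΩ.
V_out = 23.4 × 0.5671/(2.114 + 0.5671) = 4.950 V.
(Unloaded: V_out = x·V_DC = 5.15 V.)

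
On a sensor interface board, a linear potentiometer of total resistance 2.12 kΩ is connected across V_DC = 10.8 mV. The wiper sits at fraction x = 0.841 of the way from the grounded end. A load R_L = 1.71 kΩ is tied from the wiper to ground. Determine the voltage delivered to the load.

V_out ≈ 7.79 mV

Lower segment x·R_p = 1.783 kΩ; upper segment (1−x)·R_p = 0.3371 kΩ.
(x·R_p) ‖ R_L = 0.8728 kΩ.
V_out = 10.8 × 0.8728/(0.3371 + 0.8728) = 7.791 mV.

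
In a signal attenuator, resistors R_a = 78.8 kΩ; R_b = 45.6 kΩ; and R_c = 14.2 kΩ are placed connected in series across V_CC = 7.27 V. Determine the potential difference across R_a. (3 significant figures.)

V ≈ 4.13 V

Total series resistance ΣR = 78.8 + 45.6 + 14.2 = 138.6 kΩ.
By the voltage-divider rule, V = 7.27 × 78.80/138.6 = 4.133 V.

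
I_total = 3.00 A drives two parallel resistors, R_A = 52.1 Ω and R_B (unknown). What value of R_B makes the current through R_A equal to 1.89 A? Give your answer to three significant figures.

R_B ≈ 88.7 Ω

The fraction through R_A equals R_B/(R_A+R_B).
1.89/3.00 = R_B/(R_A + R_B) → R_B = R_A · (0.6300)/(1 − 0.6300) = 52.1 × 1.703 = 88.71 Ω.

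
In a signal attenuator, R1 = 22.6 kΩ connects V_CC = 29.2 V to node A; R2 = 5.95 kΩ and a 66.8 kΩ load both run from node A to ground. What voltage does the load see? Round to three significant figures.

First combine the lower leg with the load: R2 ‖ R_L = 5.463 kΩ.
Then V_out = V_CC · R2'/(R1 + R2') = 29.2 × 5.463/28.06 = 5.685 V.
(Unloaded it would be 6.09 V; the load pulls it down.)

V_out ≈ 5.68 V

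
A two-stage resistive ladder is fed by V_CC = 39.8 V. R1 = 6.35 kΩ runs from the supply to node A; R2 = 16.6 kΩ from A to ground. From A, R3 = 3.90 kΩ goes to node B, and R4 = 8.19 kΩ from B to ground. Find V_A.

V_A ≈ 20.9 V

Looking into the second stage from A: R3 + R4 = 12.09 kΩ appears in parallel with R2.
R2 ‖ (R3+R4) = 6.995 kΩ.
First divider: V_A = V_CC · 6.995/(6.35 + 6.995) = 20.86 V.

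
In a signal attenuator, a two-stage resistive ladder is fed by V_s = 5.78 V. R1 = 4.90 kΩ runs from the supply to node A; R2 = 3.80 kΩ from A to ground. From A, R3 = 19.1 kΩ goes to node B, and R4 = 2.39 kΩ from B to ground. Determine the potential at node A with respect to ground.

The second stage (R3 + R4 = 21.49 kΩ) loads node A in parallel with R2.
Effective lower resistance at A: R2 ‖ 21.49 = 3.229 kΩ.
V_A = 5.78 × 3.229/(4.90 + 3.229) = 2.296 V.

V_A ≈ 2.30 V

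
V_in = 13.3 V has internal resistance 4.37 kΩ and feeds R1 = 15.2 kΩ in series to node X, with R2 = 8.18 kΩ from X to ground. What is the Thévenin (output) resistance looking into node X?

R1' = 4.37 + 15.2 = 19.57 kΩ (source resistance + R1).
With V_in suppressed (replaced by a short), R_th = R1' ‖ R2 = (19.57 × 8.18)/(19.57 + 8.18) = 5.769 kΩ.

R_th ≈ 5.77 kΩ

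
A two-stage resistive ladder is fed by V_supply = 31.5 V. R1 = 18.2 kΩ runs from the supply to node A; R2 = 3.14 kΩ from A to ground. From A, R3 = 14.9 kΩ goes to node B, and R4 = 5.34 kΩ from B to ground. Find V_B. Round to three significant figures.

Node A sees R2 in parallel with the series input of stage 2, R3 + R4 = 20.24 kΩ.
R2 ‖ (R3+R4) = 2.718 kΩ.
First divider: V_A = V_supply · 2.718/(18.2 + 2.718) = 4.093 V.
V_B = V_A × 0.2638 = 1.080 V.

V_B ≈ 1.08 V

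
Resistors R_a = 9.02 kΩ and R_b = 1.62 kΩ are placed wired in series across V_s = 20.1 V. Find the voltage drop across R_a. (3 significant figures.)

V ≈ 17.0 V

Series total: ΣR = 9.02 + 1.62 = 10.64 kΩ.
Voltage divider: V = V_s · (9.020 / 10.64) = 20.1 × 0.8477 = 17.04 V.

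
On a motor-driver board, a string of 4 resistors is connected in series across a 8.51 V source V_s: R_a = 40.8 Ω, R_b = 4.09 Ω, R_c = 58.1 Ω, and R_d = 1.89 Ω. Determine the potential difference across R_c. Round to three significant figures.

ΣR = 40.8 + 4.09 + 58.1 + 1.89 = 104.9 Ω.
V = V_s · R/ΣR = 8.51 × 0.5540 = 4.714 V.

V ≈ 4.71 V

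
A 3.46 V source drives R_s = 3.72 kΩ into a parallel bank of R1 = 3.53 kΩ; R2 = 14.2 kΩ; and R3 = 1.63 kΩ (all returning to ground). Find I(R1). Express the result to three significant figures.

I ≈ 0.213 mA

Equivalent of the parallel group: R_p = 1.034 kΩ.
Node voltage V_A = V_in · R_p/(R_s + R_p) = 3.46 × 0.2175 = 0.7525 V.
I(R1) = V_A / R1 = 0.7525/3.53 = 0.2132 mA.
(Equivalently: I_total = 0.7278 mA, then current-divider fraction G_k/ΣG = 0.2929.)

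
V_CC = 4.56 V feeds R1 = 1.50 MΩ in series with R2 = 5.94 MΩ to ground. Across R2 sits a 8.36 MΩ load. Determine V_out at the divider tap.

First combine the lower leg with the load: R2 ‖ R_L = 3.473 MΩ.
Voltage divider with the loaded lower leg: V_out = 4.56 × 3.473/(1.50 + 3.473) = 4.56 × 0.6983 = 3.184 V.

V_out ≈ 3.18 V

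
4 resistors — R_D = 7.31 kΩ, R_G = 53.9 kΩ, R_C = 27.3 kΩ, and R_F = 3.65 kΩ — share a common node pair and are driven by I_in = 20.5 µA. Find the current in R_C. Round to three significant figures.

I ≈ 1.61 µA

Total conductance ΣG = 1/7.31 + 1/53.9 + 1/27.3 + 1/3.65 = 0.4660 (units of 1/kΩ).
R_C takes the fraction G_k/ΣG = 0.03663/0.4660 = 0.07861, so I = 20.5 × 0.07861 = 1.612 µA.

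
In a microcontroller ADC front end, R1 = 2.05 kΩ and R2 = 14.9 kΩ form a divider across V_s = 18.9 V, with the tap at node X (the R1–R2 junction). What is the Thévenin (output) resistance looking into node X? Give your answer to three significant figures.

Looking into X with the source shorted: R_th = R1·R2/(R1+R2) = 2.050 × 14.9/16.95 = 1.802 kΩ.

R_th ≈ 1.80 kΩ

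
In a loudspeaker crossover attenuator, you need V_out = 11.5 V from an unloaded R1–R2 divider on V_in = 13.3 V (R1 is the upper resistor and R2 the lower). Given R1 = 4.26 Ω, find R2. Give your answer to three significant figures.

Required fraction k = V_out/V_in = 0.8647.
So R2 = R1 · V_out/(V_in − V_out) = 4.26 × 11.5/(13.3 − 11.5) = 4.26 × 6.389 = 27.22 Ω.

R2 ≈ 27.2 Ω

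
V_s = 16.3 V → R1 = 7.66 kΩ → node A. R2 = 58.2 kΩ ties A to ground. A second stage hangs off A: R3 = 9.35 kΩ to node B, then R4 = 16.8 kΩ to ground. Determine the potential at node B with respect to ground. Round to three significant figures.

V_B ≈ 7.35 V

The second stage (R3 + R4 = 26.15 kΩ) loads node A in parallel with R2.
Effective lower resistance at A: R2 ‖ 26.15 = 18.04 kΩ.
So V_A = 16.3 × 0.7020 = 11.44 V.
V_B = V_A × 0.6424 = 7.351 V.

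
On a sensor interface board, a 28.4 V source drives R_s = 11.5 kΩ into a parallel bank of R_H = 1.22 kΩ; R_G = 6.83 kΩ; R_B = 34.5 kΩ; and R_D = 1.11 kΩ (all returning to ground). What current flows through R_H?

I ≈ 1.02 mA

Combine the parallel branches: R_p = (1/1.22 + 1/6.83 + 1/34.5 + 1/1.11)⁻¹ = 0.5274 kΩ.
Node voltage V_A = V_in · R_p/(R_s + R_p) = 28.4 × 0.04385 = 1.245 V.
Branch current I = V_A/R_H = 1.245/1.22 = 1.021 mA.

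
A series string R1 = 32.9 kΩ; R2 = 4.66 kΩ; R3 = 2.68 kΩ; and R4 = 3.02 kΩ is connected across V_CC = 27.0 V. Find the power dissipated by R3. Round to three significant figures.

Series current I = V_CC/ΣR = 27.0/43.26 = 0.6241 mA.
P = I²R = 0.3895 × 2.68 = 1.044 mW.

P ≈ 1.04 mW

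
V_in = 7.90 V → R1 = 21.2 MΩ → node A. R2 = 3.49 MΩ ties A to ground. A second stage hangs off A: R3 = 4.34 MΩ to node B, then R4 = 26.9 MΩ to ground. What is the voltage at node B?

V_B ≈ 0.877 V

Node A sees R2 in parallel with the series input of stage 2, R3 + R4 = 31.24 MΩ.
Effective lower resistance at A: R2 ‖ 31.24 = 3.139 MΩ.
So V_A = 7.90 × 0.1290 = 1.019 V.
Then the unloaded second divider: V_B = V_A × R4/(R3+R4) = 1.019 × 0.8611 = 0.8774 V.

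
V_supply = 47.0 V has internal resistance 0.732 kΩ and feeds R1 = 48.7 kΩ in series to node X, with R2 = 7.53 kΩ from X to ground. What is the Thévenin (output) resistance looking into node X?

R1' = 0.732 + 48.7 = 49.43 kΩ (source resistance + R1).
With V_supply suppressed (replaced by a short), R_th = R1' ‖ R2 = (49.43 × 7.53)/(49.43 + 7.53) = 6.535 kΩ.

R_th ≈ 6.53 kΩ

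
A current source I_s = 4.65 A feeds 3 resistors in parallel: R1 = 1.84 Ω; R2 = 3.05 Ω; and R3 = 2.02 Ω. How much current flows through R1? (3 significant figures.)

Conductances: ΣG = 1/1.84 + 1/3.05 + 1/2.02 = 1.366 (1/Ω).
Current divider: I(R1) = I_s · G_k/ΣG = 4.65 × (0.5435/1.366) = 4.65 × 0.3977 = 1.850 A.

I ≈ 1.85 A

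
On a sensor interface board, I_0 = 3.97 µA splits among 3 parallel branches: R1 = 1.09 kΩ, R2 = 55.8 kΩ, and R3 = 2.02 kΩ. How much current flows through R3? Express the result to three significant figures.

I ≈ 1.37 µA

Total conductance ΣG = 1/1.09 + 1/55.8 + 1/2.02 = 1.430 (units of 1/kΩ).
R3 takes the fraction G_k/ΣG = 0.4950/1.430 = 0.3461, so I = 3.97 × 0.3461 = 1.374 µA.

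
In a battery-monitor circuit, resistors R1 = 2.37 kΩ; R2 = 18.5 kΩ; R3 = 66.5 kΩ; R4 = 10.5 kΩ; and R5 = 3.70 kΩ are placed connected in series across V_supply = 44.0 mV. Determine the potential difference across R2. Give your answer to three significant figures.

ΣR = 2.37 + 18.5 + 66.5 + 10.5 + 3.70 = 101.6 kΩ.
By the voltage-divider rule, V = 44.0 × 18.50/101.6 = 8.014 mV.

V ≈ 8.01 mV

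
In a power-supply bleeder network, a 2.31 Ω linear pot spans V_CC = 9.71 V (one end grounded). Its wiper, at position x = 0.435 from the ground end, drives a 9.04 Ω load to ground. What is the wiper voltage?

The pot divides into 1.305 Ω above the wiper and 1.005 Ω below.
Lower segment in parallel with the load: 1.005 ‖ 9.04 = 0.9043 Ω.
V_out = 9.71 × 0.9043/(1.305 + 0.9043) = 3.974 V.
(Unloaded: V_out = x·V_CC = 4.22 V.)

V_out ≈ 3.97 V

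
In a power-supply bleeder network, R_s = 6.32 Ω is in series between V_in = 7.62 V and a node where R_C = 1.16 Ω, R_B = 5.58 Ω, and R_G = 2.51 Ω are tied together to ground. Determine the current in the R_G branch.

I ≈ 0.301 A

Parallel bank: R_p = 1/(1/1.16 + 1/5.58 + 1/2.51) = 0.6946 Ω.
V_A = 7.62 × 0.6946/7.015 = 0.7545 V.
Branch current I = V_A/R_G = 0.7545/2.51 = 0.3006 A.
(Check via current divider: I_total = 1.086 A; share G_k/ΣG = 0.2767 → same result.)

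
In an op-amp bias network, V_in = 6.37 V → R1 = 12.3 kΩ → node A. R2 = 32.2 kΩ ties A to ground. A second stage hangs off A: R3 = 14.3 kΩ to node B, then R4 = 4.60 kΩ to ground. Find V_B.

Looking into the second stage from A: R3 + R4 = 18.90 kΩ appears in parallel with R2.
R2 ‖ (R3+R4) = 11.91 kΩ.
First divider: V_A = V_in · 11.91/(12.3 + 11.91) = 3.134 V.
Then the unloaded second divider: V_B = V_A × R4/(R3+R4) = 3.134 × 0.2434 = 0.7627 V.

V_B ≈ 0.763 V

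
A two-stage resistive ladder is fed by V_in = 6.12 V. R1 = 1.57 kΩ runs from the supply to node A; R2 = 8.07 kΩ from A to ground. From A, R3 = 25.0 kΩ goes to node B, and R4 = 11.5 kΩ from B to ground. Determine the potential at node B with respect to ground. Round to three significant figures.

V_B ≈ 1.56 V

Looking into the second stage from A: R3 + R4 = 36.50 kΩ appears in parallel with R2.
R2 ‖ (R3+R4) = 6.609 kΩ.
V_A = 6.12 × 6.609/(1.57 + 6.609) = 4.945 V.
V_B = V_A × 0.3151 = 1.558 V.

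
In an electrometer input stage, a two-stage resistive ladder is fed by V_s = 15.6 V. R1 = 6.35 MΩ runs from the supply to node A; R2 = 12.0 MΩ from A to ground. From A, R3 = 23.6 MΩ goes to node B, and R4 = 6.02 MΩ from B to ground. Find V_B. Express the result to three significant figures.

V_B ≈ 1.82 V

Looking into the second stage from A: R3 + R4 = 29.62 MΩ appears in parallel with R2.
R2 ‖ (R3+R4) = 8.540 MΩ.
V_A = 15.6 × 8.540/(6.35 + 8.540) = 8.947 V.
V_B = V_A × 0.2032 = 1.818 V.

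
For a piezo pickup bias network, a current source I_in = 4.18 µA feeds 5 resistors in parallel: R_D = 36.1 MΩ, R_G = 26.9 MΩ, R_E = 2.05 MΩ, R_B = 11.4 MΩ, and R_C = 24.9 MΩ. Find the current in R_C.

ΣG = 1/36.1 + 1/26.9 + 1/2.05 + 1/11.4 + 1/24.9 = 0.6806.
By the current-divider rule, I = I_in · G_k/ΣG = 4.18 × 0.05901 = 0.2467 µA.

I ≈ 0.247 µA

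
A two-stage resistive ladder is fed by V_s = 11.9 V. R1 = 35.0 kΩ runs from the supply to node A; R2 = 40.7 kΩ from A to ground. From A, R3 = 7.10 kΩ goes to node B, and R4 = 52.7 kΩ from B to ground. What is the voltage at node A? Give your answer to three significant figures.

V_A ≈ 4.87 V

The second stage (R3 + R4 = 59.80 kΩ) loads node A in parallel with R2.
Effective lower resistance at A: R2 ‖ 59.80 = 24.22 kΩ.
So V_A = 11.9 × 0.4090 = 4.867 V.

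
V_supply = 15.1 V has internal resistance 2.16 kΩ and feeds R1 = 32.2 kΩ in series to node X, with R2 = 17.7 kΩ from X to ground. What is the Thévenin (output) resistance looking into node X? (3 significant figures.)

R_th ≈ 11.7 kΩ

R1' = 2.16 + 32.2 = 34.36 kΩ (source resistance + R1).
Looking into X with the source shorted: R_th = R1'·R2/(R1'+R2) = 34.36 × 17.7/52.06 = 11.68 kΩ.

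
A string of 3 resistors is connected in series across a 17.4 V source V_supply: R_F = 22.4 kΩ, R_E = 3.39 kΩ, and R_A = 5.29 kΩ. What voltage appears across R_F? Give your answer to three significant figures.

Total series resistance ΣR = 22.4 + 3.39 + 5.29 = 31.08 kΩ.
Voltage divider: V = V_supply · (22.40 / 31.08) = 17.4 × 0.7207 = 12.54 V.

V ≈ 12.5 V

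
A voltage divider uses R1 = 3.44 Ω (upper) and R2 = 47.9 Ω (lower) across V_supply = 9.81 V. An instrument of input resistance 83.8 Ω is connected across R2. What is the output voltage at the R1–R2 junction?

V_out ≈ 8.82 V

R2 ‖ R_L = (47.9 × 83.8)/(47.9 + 83.8) = 30.48 Ω.
Voltage divider with the loaded lower leg: V_out = 9.81 × 30.48/(3.44 + 30.48) = 9.81 × 0.8986 = 8.815 V.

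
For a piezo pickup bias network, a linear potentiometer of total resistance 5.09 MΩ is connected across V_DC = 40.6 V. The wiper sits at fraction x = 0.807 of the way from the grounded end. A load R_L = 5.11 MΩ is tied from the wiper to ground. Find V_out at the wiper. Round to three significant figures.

V_out ≈ 28.4 V

Split the track: R_lower = x·R_p = 4.108 MΩ, R_upper = (1−x)·R_p = 0.9824 MΩ.
R_L loads the lower segment: effective lower R = 2.277 MΩ.
Loaded-divider output: V_out = 40.6 × 0.6986 = 28.36 V.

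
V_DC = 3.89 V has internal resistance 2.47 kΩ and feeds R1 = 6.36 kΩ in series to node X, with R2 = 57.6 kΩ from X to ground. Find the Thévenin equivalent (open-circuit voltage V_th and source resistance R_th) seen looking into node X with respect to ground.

V_th ≈ 3.37 V, R_th ≈ 7.66 kΩ

R1' = 2.47 + 6.36 = 8.830 kΩ (source resistance + R1).
With X open, the divider is unloaded: V_th = 3.89 × 57.6/66.43 = 3.373 V.
With V_DC suppressed (replaced by a short), R_th = R1' ‖ R2 = (8.830 × 57.6)/(8.830 + 57.6) = 7.656 kΩ.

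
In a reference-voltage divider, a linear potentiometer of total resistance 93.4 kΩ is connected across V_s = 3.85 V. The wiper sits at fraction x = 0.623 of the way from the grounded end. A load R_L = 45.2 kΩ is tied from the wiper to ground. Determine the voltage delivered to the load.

Split the track: R_lower = x·R_p = 58.19 kΩ, R_upper = (1−x)·R_p = 35.21 kΩ.
R_L loads the lower segment: effective lower R = 25.44 kΩ.
Loaded-divider output: V_out = 3.85 × 0.4194 = 1.615 V.
(Unloaded: V_out = x·V_s = 2.40 V.)

V_out ≈ 1.61 V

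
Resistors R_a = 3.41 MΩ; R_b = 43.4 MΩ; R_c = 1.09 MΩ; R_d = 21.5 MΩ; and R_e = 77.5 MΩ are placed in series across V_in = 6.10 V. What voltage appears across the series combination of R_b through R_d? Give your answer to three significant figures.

Series total: ΣR = 3.41 + 43.4 + 1.09 + 21.5 + 77.5 = 146.9 MΩ.
R_{R_b..R_d} = 43.4 + 1.09 + 21.5 = 65.99 MΩ.
V = V_in · R/ΣR = 6.10 × 0.4492 = 2.740 V.

V ≈ 2.74 V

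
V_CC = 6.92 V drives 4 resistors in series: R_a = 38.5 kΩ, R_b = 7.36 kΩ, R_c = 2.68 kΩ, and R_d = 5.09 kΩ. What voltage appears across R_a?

Total series resistance ΣR = 38.5 + 7.36 + 2.68 + 5.09 = 53.63 kΩ.
V = V_CC · R/ΣR = 6.92 × 0.7179 = 4.968 V.

V ≈ 4.97 V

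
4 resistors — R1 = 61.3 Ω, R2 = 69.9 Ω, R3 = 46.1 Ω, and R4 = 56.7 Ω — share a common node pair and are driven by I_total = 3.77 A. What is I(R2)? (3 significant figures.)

I ≈ 0.771 A

ΣG = 1/61.3 + 1/69.9 + 1/46.1 + 1/56.7 = 0.06995.
R2 takes the fraction G_k/ΣG = 0.01431/0.06995 = 0.2045, so I = 3.77 × 0.2045 = 0.7711 A.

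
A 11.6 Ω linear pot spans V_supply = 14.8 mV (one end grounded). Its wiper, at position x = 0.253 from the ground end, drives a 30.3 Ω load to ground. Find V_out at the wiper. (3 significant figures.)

V_out ≈ 3.49 mV

Lower segment x·R_p = 2.935 Ω; upper segment (1−x)·R_p = 8.665 Ω.
(x·R_p) ‖ R_L = 2.676 Ω.
Loaded-divider output: V_out = 14.8 × 0.2359 = 3.492 mV.
(Unloaded: V_out = x·V_supply = 3.74 mV.)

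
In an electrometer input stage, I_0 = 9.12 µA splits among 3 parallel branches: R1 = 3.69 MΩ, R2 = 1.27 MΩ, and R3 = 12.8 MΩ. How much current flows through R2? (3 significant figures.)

Total conductance ΣG = 1/3.69 + 1/1.27 + 1/12.8 = 1.137 (units of 1/MΩ).
R2 takes the fraction G_k/ΣG = 0.7874/1.137 = 0.6928, so I = 9.12 × 0.6928 = 6.318 µA.

I ≈ 6.32 µA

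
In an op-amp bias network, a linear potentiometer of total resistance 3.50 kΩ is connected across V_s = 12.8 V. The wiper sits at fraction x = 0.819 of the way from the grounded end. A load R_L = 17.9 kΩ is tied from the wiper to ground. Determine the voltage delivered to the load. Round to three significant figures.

V_out ≈ 10.2 V

Lower segment x·R_p = 2.866 kΩ; upper segment (1−x)·R_p = 0.6335 kΩ.
(x·R_p) ‖ R_L = 2.471 kΩ.
Then V_out = V_s · 2.471/(0.6335 + 2.471) = 10.19 V.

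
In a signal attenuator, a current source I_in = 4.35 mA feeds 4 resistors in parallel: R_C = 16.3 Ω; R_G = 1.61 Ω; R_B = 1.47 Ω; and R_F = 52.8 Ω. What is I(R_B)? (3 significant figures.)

Conductances: ΣG = 1/16.3 + 1/1.61 + 1/1.47 + 1/52.8 = 1.382 (1/Ω).
R_B takes the fraction G_k/ΣG = 0.6803/1.382 = 0.4924, so I = 4.35 × 0.4924 = 2.142 mA.

I ≈ 2.14 mA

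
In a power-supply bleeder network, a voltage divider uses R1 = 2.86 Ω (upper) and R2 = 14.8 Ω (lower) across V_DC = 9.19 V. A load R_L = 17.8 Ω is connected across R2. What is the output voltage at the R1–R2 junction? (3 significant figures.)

First combine the lower leg with the load: R2 ‖ R_L = 8.081 Ω.
Then V_out = V_DC · R2'/(R1 + R2') = 9.19 × 8.081/10.94 = 6.788 V.
(Unloaded it would be 7.70 V; the load pulls it down.)

V_out ≈ 6.79 V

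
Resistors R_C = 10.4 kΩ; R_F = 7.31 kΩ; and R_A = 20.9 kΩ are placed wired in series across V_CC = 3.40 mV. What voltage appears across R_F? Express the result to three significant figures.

ΣR = 10.4 + 7.31 + 20.9 = 38.61 kΩ.
Voltage divider: V = V_CC · (7.310 / 38.61) = 3.40 × 0.1893 = 0.6437 mV.

V ≈ 0.644 mV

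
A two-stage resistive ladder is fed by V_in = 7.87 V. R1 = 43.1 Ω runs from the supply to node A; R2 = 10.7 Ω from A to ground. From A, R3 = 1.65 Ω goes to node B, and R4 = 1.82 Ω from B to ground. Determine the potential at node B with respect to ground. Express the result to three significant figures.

V_B ≈ 0.237 V

Node A sees R2 in parallel with the series input of stage 2, R3 + R4 = 3.470 Ω.
Effective lower resistance at A: R2 ‖ 3.470 = 2.620 Ω.
So V_A = 7.87 × 0.05731 = 0.4510 V.
Then the unloaded second divider: V_B = V_A × R4/(R3+R4) = 0.4510 × 0.5245 = 0.2366 V.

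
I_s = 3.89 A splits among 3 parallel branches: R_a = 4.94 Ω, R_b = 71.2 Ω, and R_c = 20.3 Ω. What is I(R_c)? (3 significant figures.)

Total conductance ΣG = 1/4.94 + 1/71.2 + 1/20.3 = 0.2657 (units of 1/Ω).
Current divider: I(R_c) = I_s · G_k/ΣG = 3.89 × (0.04926/0.2657) = 3.89 × 0.1854 = 0.7211 A.

I ≈ 0.721 A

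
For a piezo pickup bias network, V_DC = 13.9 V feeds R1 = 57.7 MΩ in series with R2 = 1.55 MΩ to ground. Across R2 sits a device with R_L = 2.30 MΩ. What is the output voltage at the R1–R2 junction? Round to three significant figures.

V_out ≈ 0.220 V

First combine the lower leg with the load: R2 ‖ R_L = 0.9260 MΩ.
Now apply the divider: V_out = 13.9 × 0.01579 = 0.2195 V.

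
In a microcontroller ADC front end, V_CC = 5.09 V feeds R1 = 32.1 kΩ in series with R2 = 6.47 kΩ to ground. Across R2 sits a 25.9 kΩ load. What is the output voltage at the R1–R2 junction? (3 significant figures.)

V_out ≈ 0.707 V

R2 ‖ R_L = (6.47 × 25.9)/(6.47 + 25.9) = 5.177 kΩ.
Then V_out = V_CC · R2'/(R1 + R2') = 5.09 × 5.177/37.28 = 0.7069 V.
(Unloaded it would be 0.854 V; the load pulls it down.)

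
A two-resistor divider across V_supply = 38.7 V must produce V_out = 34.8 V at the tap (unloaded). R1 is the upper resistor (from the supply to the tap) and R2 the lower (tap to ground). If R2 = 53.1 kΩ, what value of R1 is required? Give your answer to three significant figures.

Required fraction k = V_out/V_supply = 0.8992.
Rearranging, R1 = R2·(1−k)/k = 53.1 × 0.1121 = 5.951 kΩ.

R1 ≈ 5.95 kΩ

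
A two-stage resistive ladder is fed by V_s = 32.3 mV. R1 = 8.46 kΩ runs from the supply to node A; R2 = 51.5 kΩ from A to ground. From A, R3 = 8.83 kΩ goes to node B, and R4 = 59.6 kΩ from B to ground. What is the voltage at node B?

The second stage (R3 + R4 = 68.43 kΩ) loads node A in parallel with R2.
Effective lower resistance at A: R2 ‖ 68.43 = 29.39 kΩ.
V_A = 32.3 × 29.39/(8.46 + 29.39) = 25.08 mV.
V_B = V_A × 0.8710 = 21.84 mV.

V_B ≈ 21.8 mV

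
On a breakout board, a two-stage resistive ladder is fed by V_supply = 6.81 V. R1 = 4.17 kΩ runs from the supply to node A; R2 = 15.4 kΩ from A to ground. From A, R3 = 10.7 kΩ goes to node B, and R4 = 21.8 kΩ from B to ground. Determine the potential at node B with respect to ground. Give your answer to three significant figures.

V_B ≈ 3.26 V

Looking into the second stage from A: R3 + R4 = 32.50 kΩ appears in parallel with R2.
R2 ‖ (R3+R4) = 10.45 kΩ.
So V_A = 6.81 × 0.7148 = 4.867 V.
V_B = V_A × 0.6708 = 3.265 V.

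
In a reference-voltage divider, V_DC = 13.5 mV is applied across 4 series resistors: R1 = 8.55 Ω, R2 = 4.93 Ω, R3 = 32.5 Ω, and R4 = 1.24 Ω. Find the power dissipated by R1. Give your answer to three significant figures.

The common current is I = 13.5/47.22 = 0.2859 mA.
P(R1) = I²·R1 = (0.2859)² × 8.55 = 0.6988 µW.

P ≈ 0.699 µW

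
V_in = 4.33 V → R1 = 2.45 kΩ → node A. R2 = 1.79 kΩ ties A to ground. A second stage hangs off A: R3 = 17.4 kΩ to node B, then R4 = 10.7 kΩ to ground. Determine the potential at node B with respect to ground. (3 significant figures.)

Looking into the second stage from A: R3 + R4 = 28.10 kΩ appears in parallel with R2.
Effective lower resistance at A: R2 ‖ 28.10 = 1.683 kΩ.
So V_A = 4.33 × 0.4072 = 1.763 V.
Stage 2 is unloaded, so V_B = V_A · R4/(R3+R4) = 1.763 × 10.7/28.10 = 0.6714 V.

V_B ≈ 0.671 V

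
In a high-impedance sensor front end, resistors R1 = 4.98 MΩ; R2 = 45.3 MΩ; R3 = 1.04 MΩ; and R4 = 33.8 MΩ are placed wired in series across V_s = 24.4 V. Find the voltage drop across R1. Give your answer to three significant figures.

V ≈ 1.43 V

Series total: ΣR = 4.98 + 45.3 + 1.04 + 33.8 = 85.12 MΩ.
Voltage divider: V = V_s · (4.980 / 85.12) = 24.4 × 0.05851 = 1.428 V.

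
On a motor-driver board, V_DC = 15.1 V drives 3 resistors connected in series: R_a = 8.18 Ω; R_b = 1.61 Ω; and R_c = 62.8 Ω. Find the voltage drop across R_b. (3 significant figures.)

Total series resistance ΣR = 8.18 + 1.61 + 62.8 = 72.59 Ω.
By the voltage-divider rule, V = 15.1 × 1.610/72.59 = 0.3349 V.

V ≈ 0.335 V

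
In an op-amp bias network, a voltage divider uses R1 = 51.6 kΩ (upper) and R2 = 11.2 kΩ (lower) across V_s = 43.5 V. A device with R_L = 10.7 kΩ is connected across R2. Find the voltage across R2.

First combine the lower leg with the load: R2 ‖ R_L = 5.472 kΩ.
Then V_out = V_s · R2'/(R1 + R2') = 43.5 × 5.472/57.07 = 4.171 V.

V_out ≈ 4.17 V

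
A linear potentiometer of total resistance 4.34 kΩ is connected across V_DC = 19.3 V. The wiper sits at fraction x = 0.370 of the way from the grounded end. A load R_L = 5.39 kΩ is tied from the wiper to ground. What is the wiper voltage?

V_out ≈ 6.01 V

The pot divides into 2.734 kΩ above the wiper and 1.606 kΩ below.
(x·R_p) ‖ R_L = 1.237 kΩ.
V_out = 19.3 × 1.237/(2.734 + 1.237) = 6.013 V.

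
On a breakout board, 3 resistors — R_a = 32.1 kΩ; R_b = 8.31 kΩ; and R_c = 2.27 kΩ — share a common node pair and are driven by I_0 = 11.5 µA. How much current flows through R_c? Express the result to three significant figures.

Conductances: ΣG = 1/32.1 + 1/8.31 + 1/2.27 = 0.5920 (1/kΩ).
By the current-divider rule, I = I_0 · G_k/ΣG = 11.5 × 0.7441 = 8.557 µA.

I ≈ 8.56 µA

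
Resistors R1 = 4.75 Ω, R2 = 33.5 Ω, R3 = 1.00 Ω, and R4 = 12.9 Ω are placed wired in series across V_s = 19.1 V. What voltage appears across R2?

V ≈ 12.3 V

ΣR = 4.75 + 33.5 + 1.00 + 12.9 = 52.15 Ω.
Voltage divider: V = V_s · (33.50 / 52.15) = 19.1 × 0.6424 = 12.27 V.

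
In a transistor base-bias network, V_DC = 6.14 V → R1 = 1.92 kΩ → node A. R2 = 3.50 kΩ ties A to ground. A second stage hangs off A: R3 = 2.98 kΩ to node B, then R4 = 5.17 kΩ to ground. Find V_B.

V_B ≈ 2.18 V

Node A sees R2 in parallel with the series input of stage 2, R3 + R4 = 8.150 kΩ.
R2 ‖ (R3+R4) = 2.448 kΩ.
First divider: V_A = V_DC · 2.448/(1.92 + 2.448) = 3.441 V.
Stage 2 is unloaded, so V_B = V_A · R4/(R3+R4) = 3.441 × 5.17/8.150 = 2.183 V.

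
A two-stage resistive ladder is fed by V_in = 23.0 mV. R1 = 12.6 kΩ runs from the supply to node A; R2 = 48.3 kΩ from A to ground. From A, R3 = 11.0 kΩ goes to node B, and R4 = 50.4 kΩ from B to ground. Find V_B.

The second stage (R3 + R4 = 61.40 kΩ) loads node A in parallel with R2.
R2 ‖ (R3+R4) = 27.03 kΩ.
First divider: V_A = V_in · 27.03/(12.6 + 27.03) = 15.69 mV.
V_B = V_A × 0.8208 = 12.88 mV.

V_B ≈ 12.9 mV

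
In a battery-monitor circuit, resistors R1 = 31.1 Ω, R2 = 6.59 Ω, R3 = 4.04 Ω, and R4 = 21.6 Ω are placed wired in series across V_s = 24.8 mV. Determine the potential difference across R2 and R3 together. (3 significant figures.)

V ≈ 4.16 mV

ΣR = 31.1 + 6.59 + 4.04 + 21.6 = 63.33 Ω.
R_{R2..R3} = 6.59 + 4.04 = 10.63 Ω.
Voltage divider: V = V_s · (10.63 / 63.33) = 24.8 × 0.1679 = 4.163 mV.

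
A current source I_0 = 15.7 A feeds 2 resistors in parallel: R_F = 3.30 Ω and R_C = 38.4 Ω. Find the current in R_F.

For two parallel branches, I_k = I_0 · (other R)/(sum of R).
I(R_F) = 15.7 × 38.4/(3.30 + 38.4) = 15.7 × 0.9209 = 14.46 A.

I ≈ 14.5 A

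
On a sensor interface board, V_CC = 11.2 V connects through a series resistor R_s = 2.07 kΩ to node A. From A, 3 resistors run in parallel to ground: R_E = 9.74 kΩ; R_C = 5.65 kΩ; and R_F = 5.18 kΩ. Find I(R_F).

I ≈ 1.09 mA

Combine the parallel branches: R_p = (1/9.74 + 1/5.65 + 1/5.18)⁻¹ = 2.115 kΩ.
V_A = 11.2 × 2.115/4.185 = 5.661 V.
Branch current I = V_A/R_F = 5.661/5.18 = 1.093 mA.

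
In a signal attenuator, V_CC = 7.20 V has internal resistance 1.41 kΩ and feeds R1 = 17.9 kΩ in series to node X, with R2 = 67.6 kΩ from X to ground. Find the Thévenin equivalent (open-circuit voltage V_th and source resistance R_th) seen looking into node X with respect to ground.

R1' = 1.41 + 17.9 = 19.31 kΩ (source resistance + R1).
V_th is the unloaded tap voltage: V_CC · R2/(R1'+R2) = 7.20 × 0.7778 = 5.600 V.
With V_CC suppressed (replaced by a short), R_th = R1' ‖ R2 = (19.31 × 67.6)/(19.31 + 67.6) = 15.02 kΩ.

V_th ≈ 5.60 V, R_th ≈ 15.0 kΩ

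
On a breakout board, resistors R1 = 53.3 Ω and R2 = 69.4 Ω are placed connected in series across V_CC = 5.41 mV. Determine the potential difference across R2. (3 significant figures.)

V ≈ 3.06 mV

Total series resistance ΣR = 53.3 + 69.4 = 122.7 Ω.
V = V_CC · R/ΣR = 5.41 × 0.5656 = 3.060 mV.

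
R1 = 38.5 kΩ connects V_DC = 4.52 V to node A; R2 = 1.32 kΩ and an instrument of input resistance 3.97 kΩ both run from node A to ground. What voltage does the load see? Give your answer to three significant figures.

V_out ≈ 0.113 V

The load sits in parallel with R2, giving an effective lower resistance R2' = R2·R_L/(R2+R_L) = 0.9906 kΩ.
Then V_out = V_DC · R2'/(R1 + R2') = 4.52 × 0.9906/39.49 = 0.1134 V.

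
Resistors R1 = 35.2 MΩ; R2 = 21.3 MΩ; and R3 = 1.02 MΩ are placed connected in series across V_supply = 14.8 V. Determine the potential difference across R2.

Series total: ΣR = 35.2 + 21.3 + 1.02 = 57.52 MΩ.
V = V_supply · R/ΣR = 14.8 × 0.3703 = 5.481 V.

V ≈ 5.48 V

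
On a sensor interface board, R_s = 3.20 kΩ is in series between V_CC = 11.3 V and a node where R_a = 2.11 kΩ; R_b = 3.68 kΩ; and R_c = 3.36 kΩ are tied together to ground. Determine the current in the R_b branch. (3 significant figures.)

I ≈ 0.708 mA

Combine the parallel branches: R_p = (1/2.11 + 1/3.68 + 1/3.36)⁻¹ = 0.9585 kΩ.
Node voltage V_A = V_CC · R_p/(R_s + R_p) = 11.3 × 0.2305 = 2.605 V.
I(R_b) = V_A / R_b = 2.605/3.68 = 0.7078 mA.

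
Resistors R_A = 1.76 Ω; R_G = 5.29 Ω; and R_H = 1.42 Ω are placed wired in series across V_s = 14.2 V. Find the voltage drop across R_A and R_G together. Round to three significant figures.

V ≈ 11.8 V

Series total: ΣR = 1.76 + 5.29 + 1.42 = 8.470 Ω.
R_{R_A..R_G} = 1.76 + 5.29 = 7.050 Ω.
By the voltage-divider rule, V = 14.2 × 7.050/8.470 = 11.82 V.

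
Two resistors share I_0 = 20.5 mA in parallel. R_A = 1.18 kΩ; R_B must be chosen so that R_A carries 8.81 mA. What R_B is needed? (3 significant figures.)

R_B ≈ 0.889 kΩ

The fraction through R_A equals R_B/(R_A+R_B).
With f = 0.4298, R_B = R_A · f/(1−f) = 1.18 × 0.7536 = 0.8893 kΩ.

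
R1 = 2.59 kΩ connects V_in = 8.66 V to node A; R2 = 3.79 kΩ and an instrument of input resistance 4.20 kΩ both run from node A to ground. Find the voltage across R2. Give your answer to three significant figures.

R2 ‖ R_L = (3.79 × 4.20)/(3.79 + 4.20) = 1.992 kΩ.
Voltage divider with the loaded lower leg: V_out = 8.66 × 1.992/(2.59 + 1.992) = 8.66 × 0.4348 = 3.765 V.

V_out ≈ 3.77 V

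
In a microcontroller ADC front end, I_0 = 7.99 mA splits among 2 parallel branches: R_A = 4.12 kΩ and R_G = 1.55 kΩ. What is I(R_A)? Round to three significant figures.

With just two branches, the current splits inversely with resistance.
So I = 7.99 × 1.55/5.670 = 2.184 mA.

I ≈ 2.18 mA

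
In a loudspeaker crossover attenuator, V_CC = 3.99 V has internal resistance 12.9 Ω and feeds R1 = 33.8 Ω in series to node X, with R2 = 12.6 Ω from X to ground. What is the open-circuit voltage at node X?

R1' = 12.9 + 33.8 = 46.70 Ω (source resistance + R1).
With X open, the divider is unloaded: V_th = 3.99 × 12.6/59.30 = 0.8478 V.

V_th ≈ 0.848 V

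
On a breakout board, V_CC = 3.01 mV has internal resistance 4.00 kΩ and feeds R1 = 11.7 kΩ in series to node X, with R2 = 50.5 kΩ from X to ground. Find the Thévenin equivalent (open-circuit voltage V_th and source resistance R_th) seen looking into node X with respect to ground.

R1' = 4.00 + 11.7 = 15.70 kΩ (source resistance + R1).
V_th is the unloaded tap voltage: V_CC · R2/(R1'+R2) = 3.01 × 0.7628 = 2.296 mV.
Looking into X with the source shorted: R_th = R1'·R2/(R1'+R2) = 15.70 × 50.5/66.20 = 11.98 kΩ.

V_th ≈ 2.30 mV, R_th ≈ 12.0 kΩ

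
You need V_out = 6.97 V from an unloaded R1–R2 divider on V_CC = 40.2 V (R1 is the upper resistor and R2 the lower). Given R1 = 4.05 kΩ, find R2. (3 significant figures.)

Required fraction k = V_out/V_CC = 0.1734.
R2 = R1 · 0.1734/(1 − 0.1734) = 0.8495 kΩ.

R2 ≈ 0.849 kΩ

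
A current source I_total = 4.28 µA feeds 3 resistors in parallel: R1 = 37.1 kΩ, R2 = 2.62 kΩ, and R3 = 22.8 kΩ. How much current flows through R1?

I ≈ 0.255 µA

ΣG = 1/37.1 + 1/2.62 + 1/22.8 = 0.4525.
Current divider: I(R1) = I_total · G_k/ΣG = 4.28 × (0.02695/0.4525) = 4.28 × 0.05957 = 0.2550 µA.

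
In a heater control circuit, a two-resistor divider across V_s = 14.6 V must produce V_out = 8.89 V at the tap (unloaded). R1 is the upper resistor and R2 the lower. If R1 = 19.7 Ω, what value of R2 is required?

The divider ratio is R2/(R1+R2) = 8.89/14.6 = 0.6089.
So R2 = R1 · V_out/(V_s − V_out) = 19.7 × 8.89/(14.6 − 8.89) = 19.7 × 1.557 = 30.67 Ω.

R2 ≈ 30.7 Ω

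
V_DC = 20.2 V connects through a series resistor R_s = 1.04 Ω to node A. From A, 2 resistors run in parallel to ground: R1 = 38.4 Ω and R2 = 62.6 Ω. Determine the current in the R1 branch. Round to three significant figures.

Combine the parallel branches: R_p = (1/38.4 + 1/62.6)⁻¹ = 23.80 Ω.
V_A = 20.2 × 23.80/24.84 = 19.35 V.
I(R1) = V_A / R1 = 19.35/38.4 = 0.5040 A.
(Check via current divider: I_total = 0.8132 A; share G_k/ΣG = 0.6198 → same result.)

I ≈ 0.504 A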